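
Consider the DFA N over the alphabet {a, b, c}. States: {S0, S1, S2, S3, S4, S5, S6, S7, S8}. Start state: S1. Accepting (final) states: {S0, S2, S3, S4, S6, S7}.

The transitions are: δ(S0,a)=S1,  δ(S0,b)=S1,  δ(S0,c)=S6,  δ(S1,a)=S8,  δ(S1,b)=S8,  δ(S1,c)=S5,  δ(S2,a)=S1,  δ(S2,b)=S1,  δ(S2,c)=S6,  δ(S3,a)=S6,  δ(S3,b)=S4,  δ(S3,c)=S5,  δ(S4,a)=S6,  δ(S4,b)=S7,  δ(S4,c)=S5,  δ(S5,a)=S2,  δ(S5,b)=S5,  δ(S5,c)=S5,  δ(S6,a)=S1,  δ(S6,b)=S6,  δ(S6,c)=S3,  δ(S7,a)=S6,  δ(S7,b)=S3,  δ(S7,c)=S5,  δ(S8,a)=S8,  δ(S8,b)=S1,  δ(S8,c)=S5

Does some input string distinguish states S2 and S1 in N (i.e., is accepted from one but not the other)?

Yes

First remove the unreachable states {S0}; 8 states remain.
Initial partition by acceptance: {S2,S3,S4,S6,S7} | {S1,S5,S8}.
Refine {S2,S3,S4,S6,S7} on symbol a: members go to different blocks, giving {S3,S4,S7} and {S2,S6}.
Split {S1,S5,S8} by δ(·,a) → {S1,S8} and {S5}.
On input b, block {S2,S6} splits into {S2} and {S6}.
The partition is now stable with 5 blocks: {S3,S4,S7} | {S1,S8} | {S2} | {S5} | {S6}.
S2 and S1 end up in different blocks, so they are distinguishable. For instance, the string 'ε' is accepted from only S2.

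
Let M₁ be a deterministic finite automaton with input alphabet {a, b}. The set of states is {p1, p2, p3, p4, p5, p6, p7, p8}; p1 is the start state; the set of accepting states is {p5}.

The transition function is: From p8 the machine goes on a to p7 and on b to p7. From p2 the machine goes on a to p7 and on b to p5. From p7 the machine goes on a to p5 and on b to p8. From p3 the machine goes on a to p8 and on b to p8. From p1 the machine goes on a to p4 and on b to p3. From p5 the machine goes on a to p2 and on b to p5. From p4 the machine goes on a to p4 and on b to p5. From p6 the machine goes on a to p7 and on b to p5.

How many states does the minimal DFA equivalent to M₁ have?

Reachable states from the start: {p1,p2,p3,p4,p5,p7,p8}. Unreachable: {p6} — drop them.
P0 = {p5} | {p1,p2,p3,p4,p7,p8}.
Split {p1,p2,p3,p4,p7,p8} by δ(·,a) → {p1,p2,p3,p4,p8} and {p7}.
Split {p1,p2,p3,p4,p8} by δ(·,a) → {p1,p3,p4} and {p2,p8}.
On input a, block {p1,p3,p4} splits into {p1,p4} and {p3}.
Refine {p1,p4} on symbol b: members go to different blocks, giving {p1} and {p4}.
On input b, block {p2,p8} splits into {p2} and {p8}.
No further refinement is possible. Final partition (7 blocks): {p5} | {p1} | {p7} | {p2} | {p3} | {p4} | {p8}.

7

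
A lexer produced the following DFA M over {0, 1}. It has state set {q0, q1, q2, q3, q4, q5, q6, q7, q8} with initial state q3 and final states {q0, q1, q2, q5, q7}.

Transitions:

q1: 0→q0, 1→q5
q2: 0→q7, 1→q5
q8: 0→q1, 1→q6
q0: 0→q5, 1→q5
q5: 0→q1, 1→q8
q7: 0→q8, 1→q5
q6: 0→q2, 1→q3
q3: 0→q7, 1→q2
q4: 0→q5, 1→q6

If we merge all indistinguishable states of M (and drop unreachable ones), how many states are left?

8

First remove the unreachable states {q4}; 8 states remain.
P0 = {q0,q1,q2,q5,q7} | {q3,q6,q8}.
Split {q0,q1,q2,q5,q7} by δ(·,0) → {q0,q1,q2,q5} and {q7}.
Split {q0,q1,q2,q5} by δ(·,0) → {q0,q1,q5} and {q2}.
Split {q0,q1,q5} by δ(·,1) → {q0,q1} and {q5}.
Split {q0,q1} by δ(·,0) → {q0} and {q1}.
Split {q3,q6,q8} by δ(·,0) → {q3} and {q6} and {q8}.
No further refinement is possible. Final partition (8 blocks): {q0} | {q3} | {q7} | {q2} | {q5} | {q1} | {q6} | {q8}.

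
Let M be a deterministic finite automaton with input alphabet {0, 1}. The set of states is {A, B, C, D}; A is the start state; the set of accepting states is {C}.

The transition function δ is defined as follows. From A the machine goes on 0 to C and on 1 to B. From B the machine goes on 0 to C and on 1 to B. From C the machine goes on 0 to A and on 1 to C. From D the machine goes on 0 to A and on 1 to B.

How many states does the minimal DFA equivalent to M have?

2

First remove the unreachable states {D}; 3 states remain.
Start with accepting vs non-accepting: {C} | {A,B}.
The partition is now stable with 2 blocks: {C} | {A,B}.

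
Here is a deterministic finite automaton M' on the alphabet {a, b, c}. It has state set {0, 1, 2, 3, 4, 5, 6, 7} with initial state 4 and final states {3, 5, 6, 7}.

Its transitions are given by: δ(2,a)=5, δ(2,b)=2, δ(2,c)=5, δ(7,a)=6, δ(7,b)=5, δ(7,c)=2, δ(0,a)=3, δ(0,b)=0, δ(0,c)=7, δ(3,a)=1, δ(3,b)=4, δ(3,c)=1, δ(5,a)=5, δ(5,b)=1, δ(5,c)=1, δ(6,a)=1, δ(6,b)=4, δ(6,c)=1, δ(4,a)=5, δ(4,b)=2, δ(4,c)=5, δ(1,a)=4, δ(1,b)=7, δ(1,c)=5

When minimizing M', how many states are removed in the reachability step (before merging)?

BFS from 4 reaches {1, 2, 4, 5, 6, 7}; the 2 state(s) 0, 3 are never visited.

2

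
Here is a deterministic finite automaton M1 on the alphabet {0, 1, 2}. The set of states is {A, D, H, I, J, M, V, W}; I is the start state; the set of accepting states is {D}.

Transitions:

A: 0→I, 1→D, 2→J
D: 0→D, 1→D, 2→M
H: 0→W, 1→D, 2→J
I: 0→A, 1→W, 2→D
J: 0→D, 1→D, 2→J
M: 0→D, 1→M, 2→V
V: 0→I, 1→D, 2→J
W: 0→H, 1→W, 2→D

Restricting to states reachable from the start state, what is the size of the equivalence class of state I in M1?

All states are reachable from the start state.
Start with accepting vs non-accepting: {D} | {A,H,I,J,M,V,W}.
Split {A,H,I,J,M,V,W} by δ(·,0) → {A,H,I,V,W} and {J,M}.
Split {A,H,I,V,W} by δ(·,1) → {A,H,V} and {I,W}.
Split {J,M} by δ(·,1) → {M} and {J}.
The partition is now stable with 5 blocks: {D} | {A,H,V} | {M} | {I,W} | {J}.
State I belongs to the block {I,W}, which has 2 states.

2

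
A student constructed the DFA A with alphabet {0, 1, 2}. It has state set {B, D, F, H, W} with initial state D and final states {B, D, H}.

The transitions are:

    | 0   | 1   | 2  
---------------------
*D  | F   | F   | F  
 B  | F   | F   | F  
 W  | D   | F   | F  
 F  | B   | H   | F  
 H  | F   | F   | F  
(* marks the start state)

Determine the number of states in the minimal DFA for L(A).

Reachable states from the start: {B,D,F,H}. Unreachable: {W} — drop them.
Initial partition by acceptance: {B,D,H} | {F}.
No further refinement is possible. Final partition (2 blocks): {B,D,H} | {F}.

2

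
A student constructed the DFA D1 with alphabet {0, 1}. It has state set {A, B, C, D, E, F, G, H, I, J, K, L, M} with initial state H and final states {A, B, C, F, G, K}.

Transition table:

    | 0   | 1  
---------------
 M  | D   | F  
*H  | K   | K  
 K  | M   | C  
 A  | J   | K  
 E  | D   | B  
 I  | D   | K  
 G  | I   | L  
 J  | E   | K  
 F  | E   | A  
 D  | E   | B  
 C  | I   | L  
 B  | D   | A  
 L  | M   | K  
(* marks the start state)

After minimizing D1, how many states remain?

7

States {G} cannot be reached from the start state, so discard them.
Start with accepting vs non-accepting: {A,B,C,F,K} | {D,E,H,I,J,L,M}.
Refine {A,B,C,F,K} on symbol 1: members go to different blocks, giving {A,B,F,K} and {C}.
Split {A,B,F,K} by δ(·,1) → {A,B,F} and {K}.
Split {A,B,F} by δ(·,1) → {B,F} and {A}.
On input 0, block {D,E,H,I,J,L,M} splits into {D,E,I,J,L,M} and {H}.
Refine {D,E,I,J,L,M} on symbol 1: members go to different blocks, giving {D,E,M} and {I,J,L}.
The partition is now stable with 7 blocks: {B,F} | {D,E,M} | {C} | {K} | {A} | {H} | {I,J,L}.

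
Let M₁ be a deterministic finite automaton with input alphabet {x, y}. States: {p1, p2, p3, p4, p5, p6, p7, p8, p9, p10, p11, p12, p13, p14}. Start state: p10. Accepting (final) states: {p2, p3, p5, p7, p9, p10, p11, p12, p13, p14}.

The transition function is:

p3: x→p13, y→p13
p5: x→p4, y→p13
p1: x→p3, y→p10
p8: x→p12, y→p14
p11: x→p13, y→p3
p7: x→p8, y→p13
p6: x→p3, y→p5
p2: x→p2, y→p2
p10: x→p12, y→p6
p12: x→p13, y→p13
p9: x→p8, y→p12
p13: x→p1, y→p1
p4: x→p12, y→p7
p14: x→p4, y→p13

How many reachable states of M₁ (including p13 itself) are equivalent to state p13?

1

First remove the unreachable states {p2,p9,p11}; 11 states remain.
Start with accepting vs non-accepting: {p3,p5,p7,p10,p12,p13,p14} | {p1,p4,p6,p8}.
On input x, block {p3,p5,p7,p10,p12,p13,p14} splits into {p5,p7,p13,p14} and {p3,p10,p12}.
On input y, block {p5,p7,p13,p14} splits into {p5,p7,p14} and {p13}.
Refine {p1,p4,p6,p8} on symbol y: members go to different blocks, giving {p4,p6,p8} and {p1}.
Refine {p3,p10,p12} on symbol x: members go to different blocks, giving {p3,p12} and {p10}.
No further refinement is possible. Final partition (6 blocks): {p5,p7,p14} | {p4,p6,p8} | {p3,p12} | {p13} | {p1} | {p10}.
State p13 belongs to the block {p13}, which has 1 states.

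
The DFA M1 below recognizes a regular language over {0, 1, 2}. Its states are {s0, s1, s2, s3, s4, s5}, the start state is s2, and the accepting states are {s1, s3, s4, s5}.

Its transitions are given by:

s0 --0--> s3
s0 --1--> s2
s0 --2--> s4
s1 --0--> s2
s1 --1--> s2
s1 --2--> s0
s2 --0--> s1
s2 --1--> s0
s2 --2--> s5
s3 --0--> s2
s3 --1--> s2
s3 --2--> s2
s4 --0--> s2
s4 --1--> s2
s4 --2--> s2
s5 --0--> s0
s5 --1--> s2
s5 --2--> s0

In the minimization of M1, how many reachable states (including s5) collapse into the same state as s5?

Initial partition by acceptance: {s1,s3,s4,s5} | {s0,s2}.
No further refinement is possible. Final partition (2 blocks): {s1,s3,s4,s5} | {s0,s2}.
The equivalence class containing s5 is {s1,s3,s4,s5}, of size 4.

4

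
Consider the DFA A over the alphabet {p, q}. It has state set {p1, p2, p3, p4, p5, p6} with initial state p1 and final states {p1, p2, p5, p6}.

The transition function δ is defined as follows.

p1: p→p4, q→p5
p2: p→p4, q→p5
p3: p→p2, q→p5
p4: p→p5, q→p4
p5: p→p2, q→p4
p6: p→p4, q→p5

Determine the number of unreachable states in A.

No path from p1 leads to p3, p6; the other 4 states are all reachable.

2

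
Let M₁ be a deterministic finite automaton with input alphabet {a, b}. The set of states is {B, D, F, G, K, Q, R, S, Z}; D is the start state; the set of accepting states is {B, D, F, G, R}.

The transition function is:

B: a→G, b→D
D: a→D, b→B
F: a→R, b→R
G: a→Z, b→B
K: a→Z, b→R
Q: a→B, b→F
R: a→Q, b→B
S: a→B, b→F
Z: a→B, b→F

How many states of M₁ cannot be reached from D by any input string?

BFS from D reaches {B, D, F, G, Q, R, Z}; the 2 state(s) K, S are never visited.

2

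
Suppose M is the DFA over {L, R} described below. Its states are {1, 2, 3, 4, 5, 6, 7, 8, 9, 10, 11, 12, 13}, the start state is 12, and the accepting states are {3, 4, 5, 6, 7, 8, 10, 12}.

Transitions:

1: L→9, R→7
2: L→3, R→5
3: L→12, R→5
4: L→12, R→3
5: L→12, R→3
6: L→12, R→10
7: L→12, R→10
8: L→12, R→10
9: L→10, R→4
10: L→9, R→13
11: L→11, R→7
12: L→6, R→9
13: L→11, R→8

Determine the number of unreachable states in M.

2

BFS from 12 reaches {3, 4, 5, 6, 7, 8, 9, 10, 11, 12, 13}; the 2 state(s) 1, 2 are never visited.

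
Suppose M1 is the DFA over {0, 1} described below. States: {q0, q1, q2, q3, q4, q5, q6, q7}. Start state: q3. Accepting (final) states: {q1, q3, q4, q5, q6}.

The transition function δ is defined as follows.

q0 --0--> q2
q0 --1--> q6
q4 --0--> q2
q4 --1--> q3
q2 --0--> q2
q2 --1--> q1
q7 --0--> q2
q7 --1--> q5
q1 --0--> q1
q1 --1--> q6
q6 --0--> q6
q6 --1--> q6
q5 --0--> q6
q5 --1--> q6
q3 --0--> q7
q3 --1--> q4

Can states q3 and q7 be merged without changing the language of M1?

No

First remove the unreachable states {q0}; 7 states remain.
Initial partition by acceptance: {q1,q3,q4,q5,q6} | {q2,q7}.
On input 0, block {q1,q3,q4,q5,q6} splits into {q1,q5,q6} and {q3,q4}.
The partition is now stable with 3 blocks: {q1,q5,q6} | {q2,q7} | {q3,q4}.
q3 and q7 end up in different blocks, so they are distinguishable. For instance, the string 'ε' is accepted from only q3.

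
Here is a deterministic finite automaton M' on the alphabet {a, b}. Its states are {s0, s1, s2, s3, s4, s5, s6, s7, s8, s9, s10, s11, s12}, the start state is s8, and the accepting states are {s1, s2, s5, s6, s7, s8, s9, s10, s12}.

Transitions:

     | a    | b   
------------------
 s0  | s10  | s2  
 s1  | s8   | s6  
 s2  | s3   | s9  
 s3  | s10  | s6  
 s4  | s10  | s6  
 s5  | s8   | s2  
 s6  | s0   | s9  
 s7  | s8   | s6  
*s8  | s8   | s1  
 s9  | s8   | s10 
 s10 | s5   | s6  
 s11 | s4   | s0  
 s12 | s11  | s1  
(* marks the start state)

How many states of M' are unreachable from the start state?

4

Starting at s8 and following transitions, the reachable set is {s0, s1, s2, s3, s5, s6, s8, s9, s10}. That leaves s4, s7, s11, s12 unreachable — 4 in total.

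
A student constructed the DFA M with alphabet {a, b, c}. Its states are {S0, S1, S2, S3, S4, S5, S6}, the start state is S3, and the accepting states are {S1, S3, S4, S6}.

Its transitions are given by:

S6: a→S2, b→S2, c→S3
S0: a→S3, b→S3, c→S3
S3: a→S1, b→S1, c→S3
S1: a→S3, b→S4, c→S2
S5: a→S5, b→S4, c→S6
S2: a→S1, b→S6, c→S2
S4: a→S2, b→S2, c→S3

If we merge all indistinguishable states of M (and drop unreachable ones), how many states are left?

4

States {S0,S5} cannot be reached from the start state, so discard them.
Start with accepting vs non-accepting: {S1,S3,S4,S6} | {S2}.
Split {S1,S3,S4,S6} by δ(·,a) → {S1,S3} and {S4,S6}.
Refine {S1,S3} on symbol b: members go to different blocks, giving {S1} and {S3}.
The partition is now stable with 4 blocks: {S1} | {S2} | {S4,S6} | {S3}.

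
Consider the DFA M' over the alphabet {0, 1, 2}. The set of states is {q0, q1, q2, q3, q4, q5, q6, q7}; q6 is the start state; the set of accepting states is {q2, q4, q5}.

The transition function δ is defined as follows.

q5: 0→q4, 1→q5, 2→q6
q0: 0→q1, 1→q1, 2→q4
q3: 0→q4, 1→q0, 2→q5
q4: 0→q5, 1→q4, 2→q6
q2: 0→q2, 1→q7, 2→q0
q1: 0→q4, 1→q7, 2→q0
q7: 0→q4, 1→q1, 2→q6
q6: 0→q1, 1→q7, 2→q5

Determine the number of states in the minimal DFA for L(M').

3

Reachable states from the start: {q0,q1,q4,q5,q6,q7}. Unreachable: {q2,q3} — drop them.
P0 = {q4,q5} | {q0,q1,q6,q7}.
Refine {q0,q1,q6,q7} on symbol 0: members go to different blocks, giving {q0,q6} and {q1,q7}.
Stable partition: {q4,q5} | {q0,q6} | {q1,q7} — 3 equivalence classes.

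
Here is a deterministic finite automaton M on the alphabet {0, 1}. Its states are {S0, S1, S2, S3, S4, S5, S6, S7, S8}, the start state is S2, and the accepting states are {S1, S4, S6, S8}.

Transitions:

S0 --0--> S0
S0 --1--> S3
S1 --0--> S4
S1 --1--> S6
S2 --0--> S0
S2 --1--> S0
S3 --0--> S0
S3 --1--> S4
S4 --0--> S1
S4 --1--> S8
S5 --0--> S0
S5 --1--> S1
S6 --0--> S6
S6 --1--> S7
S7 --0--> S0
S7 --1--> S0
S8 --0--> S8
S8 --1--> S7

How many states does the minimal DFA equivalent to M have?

Reachable states from the start: {S0,S1,S2,S3,S4,S6,S7,S8}. Unreachable: {S5} — drop them.
Start with accepting vs non-accepting: {S1,S4,S6,S8} | {S0,S2,S3,S7}.
Refine {S1,S4,S6,S8} on symbol 1: members go to different blocks, giving {S1,S4} and {S6,S8}.
On input 1, block {S0,S2,S3,S7} splits into {S0,S2,S7} and {S3}.
On input 1, block {S0,S2,S7} splits into {S2,S7} and {S0}.
The partition is now stable with 5 blocks: {S1,S4} | {S2,S7} | {S6,S8} | {S3} | {S0}.

5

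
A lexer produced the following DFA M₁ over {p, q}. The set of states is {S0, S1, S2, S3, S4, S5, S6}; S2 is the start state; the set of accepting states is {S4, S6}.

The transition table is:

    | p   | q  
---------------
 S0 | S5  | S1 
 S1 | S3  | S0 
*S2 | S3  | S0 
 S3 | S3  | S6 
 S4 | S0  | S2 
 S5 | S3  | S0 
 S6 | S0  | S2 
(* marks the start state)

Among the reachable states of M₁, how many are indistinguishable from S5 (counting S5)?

First remove the unreachable states {S4}; 6 states remain.
P0 = {S6} | {S0,S1,S2,S3,S5}.
Split {S0,S1,S2,S3,S5} by δ(·,q) → {S0,S1,S2,S5} and {S3}.
On input p, block {S0,S1,S2,S5} splits into {S1,S2,S5} and {S0}.
No further refinement is possible. Final partition (4 blocks): {S6} | {S1,S2,S5} | {S3} | {S0}.
State S5 belongs to the block {S1,S2,S5}, which has 3 states.

3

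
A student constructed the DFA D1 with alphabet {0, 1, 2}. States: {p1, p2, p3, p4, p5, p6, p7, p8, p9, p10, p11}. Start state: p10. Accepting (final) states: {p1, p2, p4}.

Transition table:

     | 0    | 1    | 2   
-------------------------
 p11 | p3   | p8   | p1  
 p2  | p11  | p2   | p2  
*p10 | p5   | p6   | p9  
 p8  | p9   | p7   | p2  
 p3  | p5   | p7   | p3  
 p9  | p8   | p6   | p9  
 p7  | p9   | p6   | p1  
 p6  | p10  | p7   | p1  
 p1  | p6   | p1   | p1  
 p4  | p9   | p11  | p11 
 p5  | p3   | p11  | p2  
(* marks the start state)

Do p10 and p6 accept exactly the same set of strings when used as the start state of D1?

No

First remove the unreachable states {p4}; 10 states remain.
Start with accepting vs non-accepting: {p1,p2} | {p3,p5,p6,p7,p8,p9,p10,p11}.
On input 2, block {p3,p5,p6,p7,p8,p9,p10,p11} splits into {p5,p6,p7,p8,p11} and {p3,p9,p10}.
Stable partition: {p1,p2} | {p5,p6,p7,p8,p11} | {p3,p9,p10} — 3 equivalence classes.
p10 and p6 end up in different blocks, so they are distinguishable. For instance, the string '2' is accepted from only p6.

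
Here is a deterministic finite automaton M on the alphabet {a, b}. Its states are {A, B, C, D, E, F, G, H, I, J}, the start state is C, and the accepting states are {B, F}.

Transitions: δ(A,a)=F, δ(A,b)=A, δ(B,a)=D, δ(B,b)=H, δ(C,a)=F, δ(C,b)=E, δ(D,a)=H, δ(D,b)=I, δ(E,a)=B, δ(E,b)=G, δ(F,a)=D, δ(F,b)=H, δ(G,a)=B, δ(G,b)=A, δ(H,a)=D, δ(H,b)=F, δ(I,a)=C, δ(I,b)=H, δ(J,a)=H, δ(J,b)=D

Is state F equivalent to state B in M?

Yes

First remove the unreachable states {J}; 9 states remain.
P0 = {B,F} | {A,C,D,E,G,H,I}.
On input a, block {A,C,D,E,G,H,I} splits into {A,C,E,G} and {D,H,I}.
Split {D,H,I} by δ(·,a) → {D,H} and {I}.
Refine {D,H} on symbol b: members go to different blocks, giving {D} and {H}.
Stable partition: {B,F} | {A,C,E,G} | {D} | {I} | {H} — 5 equivalence classes.
F and B lie in the same block of the stable partition, so they are equivalent — no string distinguishes them.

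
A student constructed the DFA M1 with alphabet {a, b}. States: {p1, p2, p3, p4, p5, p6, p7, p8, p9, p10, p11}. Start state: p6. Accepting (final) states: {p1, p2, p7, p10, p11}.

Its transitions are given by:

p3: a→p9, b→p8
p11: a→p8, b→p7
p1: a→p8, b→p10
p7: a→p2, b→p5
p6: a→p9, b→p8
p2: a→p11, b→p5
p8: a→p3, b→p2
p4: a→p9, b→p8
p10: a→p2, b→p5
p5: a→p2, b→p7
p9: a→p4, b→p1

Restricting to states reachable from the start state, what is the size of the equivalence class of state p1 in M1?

2

Every state is reachable, so we keep all 11.
Start with accepting vs non-accepting: {p1,p2,p7,p10,p11} | {p3,p4,p5,p6,p8,p9}.
Split {p1,p2,p7,p10,p11} by δ(·,a) → {p2,p7,p10} and {p1,p11}.
Split {p2,p7,p10} by δ(·,a) → {p7,p10} and {p2}.
Split {p3,p4,p5,p6,p8,p9} by δ(·,a) → {p3,p4,p6,p8,p9} and {p5}.
Split {p3,p4,p6,p8,p9} by δ(·,b) → {p3,p4,p6} and {p8} and {p9}.
No further refinement is possible. Final partition (7 blocks): {p7,p10} | {p3,p4,p6} | {p1,p11} | {p2} | {p5} | {p8} | {p9}.
State p1 belongs to the block {p1,p11}, which has 2 states.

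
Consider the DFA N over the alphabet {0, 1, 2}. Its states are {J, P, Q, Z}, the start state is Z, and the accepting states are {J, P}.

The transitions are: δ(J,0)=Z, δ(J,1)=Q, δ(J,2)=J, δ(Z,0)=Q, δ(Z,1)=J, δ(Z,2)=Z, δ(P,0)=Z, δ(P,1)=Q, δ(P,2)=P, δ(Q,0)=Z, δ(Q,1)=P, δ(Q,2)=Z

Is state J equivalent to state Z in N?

P0 = {J,P} | {Q,Z}.
Stable partition: {J,P} | {Q,Z} — 2 equivalence classes.
J and Z end up in different blocks, so they are distinguishable. For instance, the string 'ε' is accepted from only J.

No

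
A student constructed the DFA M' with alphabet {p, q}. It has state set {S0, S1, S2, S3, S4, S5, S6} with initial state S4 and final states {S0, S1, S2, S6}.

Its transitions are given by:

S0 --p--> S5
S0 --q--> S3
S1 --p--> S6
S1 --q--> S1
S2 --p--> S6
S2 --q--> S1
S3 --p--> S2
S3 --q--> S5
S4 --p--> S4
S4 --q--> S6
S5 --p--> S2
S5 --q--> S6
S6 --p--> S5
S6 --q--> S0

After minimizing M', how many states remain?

Initial partition by acceptance: {S0,S1,S2,S6} | {S3,S4,S5}.
Split {S0,S1,S2,S6} by δ(·,p) → {S0,S6} and {S1,S2}.
Refine {S0,S6} on symbol q: members go to different blocks, giving {S0} and {S6}.
On input p, block {S3,S4,S5} splits into {S3,S5} and {S4}.
Split {S3,S5} by δ(·,q) → {S3} and {S5}.
The partition is now stable with 6 blocks: {S0} | {S3} | {S1,S2} | {S6} | {S4} | {S5}.

6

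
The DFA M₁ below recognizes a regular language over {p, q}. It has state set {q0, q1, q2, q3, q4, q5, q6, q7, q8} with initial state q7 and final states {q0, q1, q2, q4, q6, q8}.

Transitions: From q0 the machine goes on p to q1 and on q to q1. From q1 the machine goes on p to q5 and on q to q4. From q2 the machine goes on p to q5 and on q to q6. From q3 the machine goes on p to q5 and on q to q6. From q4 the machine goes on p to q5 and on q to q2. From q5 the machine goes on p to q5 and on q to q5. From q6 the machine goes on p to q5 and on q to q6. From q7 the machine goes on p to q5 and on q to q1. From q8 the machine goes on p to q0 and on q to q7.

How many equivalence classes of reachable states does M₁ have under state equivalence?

3

Reachable states from the start: {q1,q2,q4,q5,q6,q7}. Unreachable: {q0,q3,q8} — drop them.
P0 = {q1,q2,q4,q6} | {q5,q7}.
Split {q5,q7} by δ(·,q) → {q5} and {q7}.
No further refinement is possible. Final partition (3 blocks): {q1,q2,q4,q6} | {q5} | {q7}.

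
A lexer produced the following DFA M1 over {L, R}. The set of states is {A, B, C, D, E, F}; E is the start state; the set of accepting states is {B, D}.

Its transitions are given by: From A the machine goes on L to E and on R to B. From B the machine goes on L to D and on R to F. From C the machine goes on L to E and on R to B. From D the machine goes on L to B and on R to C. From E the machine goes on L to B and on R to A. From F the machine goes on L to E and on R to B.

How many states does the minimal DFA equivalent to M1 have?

Initial partition by acceptance: {B,D} | {A,C,E,F}.
Refine {A,C,E,F} on symbol L: members go to different blocks, giving {A,C,F} and {E}.
No further refinement is possible. Final partition (3 blocks): {B,D} | {A,C,F} | {E}.

3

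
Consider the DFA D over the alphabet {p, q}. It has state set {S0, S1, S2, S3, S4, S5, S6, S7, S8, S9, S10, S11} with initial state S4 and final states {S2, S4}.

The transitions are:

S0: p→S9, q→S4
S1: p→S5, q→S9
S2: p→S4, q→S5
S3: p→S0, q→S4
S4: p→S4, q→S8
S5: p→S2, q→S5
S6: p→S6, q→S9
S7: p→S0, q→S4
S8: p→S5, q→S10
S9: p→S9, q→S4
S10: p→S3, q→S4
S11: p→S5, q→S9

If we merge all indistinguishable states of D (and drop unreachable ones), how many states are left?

5

States {S1,S6,S7,S11} cannot be reached from the start state, so discard them.
Start with accepting vs non-accepting: {S2,S4} | {S0,S3,S5,S8,S9,S10}.
Split {S0,S3,S5,S8,S9,S10} by δ(·,p) → {S0,S3,S8,S9,S10} and {S5}.
Split {S2,S4} by δ(·,q) → {S2} and {S4}.
Split {S0,S3,S8,S9,S10} by δ(·,p) → {S0,S3,S9,S10} and {S8}.
No further refinement is possible. Final partition (5 blocks): {S2} | {S0,S3,S9,S10} | {S5} | {S4} | {S8}.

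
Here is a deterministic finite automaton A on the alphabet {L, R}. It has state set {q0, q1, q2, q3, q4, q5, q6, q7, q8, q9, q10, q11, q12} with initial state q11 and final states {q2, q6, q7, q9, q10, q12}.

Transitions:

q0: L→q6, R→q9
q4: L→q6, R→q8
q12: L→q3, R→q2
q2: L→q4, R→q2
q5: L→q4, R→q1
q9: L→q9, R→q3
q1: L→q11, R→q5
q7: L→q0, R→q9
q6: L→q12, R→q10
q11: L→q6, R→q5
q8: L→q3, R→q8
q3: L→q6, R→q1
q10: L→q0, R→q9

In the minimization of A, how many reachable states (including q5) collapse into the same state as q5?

3

States {q7} cannot be reached from the start state, so discard them.
P0 = {q2,q6,q9,q10,q12} | {q0,q1,q3,q4,q5,q8,q11}.
Refine {q2,q6,q9,q10,q12} on symbol L: members go to different blocks, giving {q2,q10,q12} and {q6,q9}.
Refine {q2,q10,q12} on symbol R: members go to different blocks, giving {q2,q12} and {q10}.
On input L, block {q0,q1,q3,q4,q5,q8,q11} splits into {q0,q3,q4,q11} and {q1,q5,q8}.
Split {q0,q3,q4,q11} by δ(·,R) → {q3,q4,q11} and {q0}.
Refine {q6,q9} on symbol L: members go to different blocks, giving {q6} and {q9}.
Stable partition: {q2,q12} | {q3,q4,q11} | {q6} | {q10} | {q1,q5,q8} | {q0} | {q9} — 7 equivalence classes.
The equivalence class containing q5 is {q1,q5,q8}, of size 3.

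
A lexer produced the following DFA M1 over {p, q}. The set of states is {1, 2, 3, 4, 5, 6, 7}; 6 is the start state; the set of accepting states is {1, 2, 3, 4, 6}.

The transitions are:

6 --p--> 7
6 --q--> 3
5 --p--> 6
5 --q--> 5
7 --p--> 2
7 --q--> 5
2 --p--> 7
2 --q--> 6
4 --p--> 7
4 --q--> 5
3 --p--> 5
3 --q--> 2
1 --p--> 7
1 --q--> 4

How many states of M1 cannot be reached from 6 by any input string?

Starting at 6 and following transitions, the reachable set is {2, 3, 5, 6, 7}. That leaves 1, 4 unreachable — 2 in total.

2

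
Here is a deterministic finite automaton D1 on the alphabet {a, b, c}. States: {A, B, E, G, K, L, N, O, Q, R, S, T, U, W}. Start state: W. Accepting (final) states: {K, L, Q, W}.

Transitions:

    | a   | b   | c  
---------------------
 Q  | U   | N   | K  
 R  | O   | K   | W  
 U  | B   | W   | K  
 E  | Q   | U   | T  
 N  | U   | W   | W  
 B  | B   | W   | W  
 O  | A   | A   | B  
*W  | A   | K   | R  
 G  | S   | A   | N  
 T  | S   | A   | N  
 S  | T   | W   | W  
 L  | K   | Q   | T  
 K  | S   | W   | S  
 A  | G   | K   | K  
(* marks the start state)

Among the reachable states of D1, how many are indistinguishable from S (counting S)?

3

Reachable states from the start: {A,B,G,K,N,O,R,S,T,U,W}. Unreachable: {E,L,Q} — drop them.
P0 = {K,W} | {A,B,G,N,O,R,S,T,U}.
Refine {A,B,G,N,O,R,S,T,U} on symbol b: members go to different blocks, giving {A,B,N,R,S,U} and {G,O,T}.
On input a, block {A,B,N,R,S,U} splits into {A,R,S} and {B,N,U}.
No further refinement is possible. Final partition (4 blocks): {K,W} | {A,R,S} | {G,O,T} | {B,N,U}.
The equivalence class containing S is {A,R,S}, of size 3.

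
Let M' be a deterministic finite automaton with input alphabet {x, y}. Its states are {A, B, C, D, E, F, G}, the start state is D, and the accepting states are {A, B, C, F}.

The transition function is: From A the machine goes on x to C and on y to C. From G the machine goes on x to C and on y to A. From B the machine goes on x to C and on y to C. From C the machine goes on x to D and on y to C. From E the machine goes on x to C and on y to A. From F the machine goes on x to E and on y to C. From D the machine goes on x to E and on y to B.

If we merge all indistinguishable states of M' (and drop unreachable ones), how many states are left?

Reachable states from the start: {A,B,C,D,E}. Unreachable: {F,G} — drop them.
Start with accepting vs non-accepting: {A,B,C} | {D,E}.
Split {A,B,C} by δ(·,x) → {A,B} and {C}.
On input x, block {D,E} splits into {D} and {E}.
No further refinement is possible. Final partition (4 blocks): {A,B} | {D} | {C} | {E}.

4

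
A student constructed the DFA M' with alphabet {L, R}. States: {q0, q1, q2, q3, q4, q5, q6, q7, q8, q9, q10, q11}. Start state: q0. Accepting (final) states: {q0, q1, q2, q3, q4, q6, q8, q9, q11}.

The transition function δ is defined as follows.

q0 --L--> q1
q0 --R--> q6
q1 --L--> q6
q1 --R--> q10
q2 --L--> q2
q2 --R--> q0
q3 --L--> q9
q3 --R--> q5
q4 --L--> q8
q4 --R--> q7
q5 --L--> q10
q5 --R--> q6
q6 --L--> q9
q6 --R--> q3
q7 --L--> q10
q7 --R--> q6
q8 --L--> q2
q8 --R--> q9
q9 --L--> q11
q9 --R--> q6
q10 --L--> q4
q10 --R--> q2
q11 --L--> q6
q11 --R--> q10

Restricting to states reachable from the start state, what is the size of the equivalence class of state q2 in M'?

Every state is reachable, so we keep all 12.
Initial partition by acceptance: {q0,q1,q2,q3,q4,q6,q8,q9,q11} | {q5,q7,q10}.
Split {q0,q1,q2,q3,q4,q6,q8,q9,q11} by δ(·,R) → {q0,q2,q6,q8,q9} and {q1,q3,q4,q11}.
Split {q0,q2,q6,q8,q9} by δ(·,L) → {q2,q6,q8} and {q0,q9}.
On input L, block {q2,q6,q8} splits into {q2,q8} and {q6}.
On input L, block {q5,q7,q10} splits into {q5,q7} and {q10}.
On input L, block {q1,q3,q4,q11} splits into {q1,q11} and {q3} and {q4}.
Stable partition: {q2,q8} | {q5,q7} | {q1,q11} | {q0,q9} | {q6} | {q10} | {q3} | {q4} — 8 equivalence classes.
State q2 belongs to the block {q2,q8}, which has 2 states.

2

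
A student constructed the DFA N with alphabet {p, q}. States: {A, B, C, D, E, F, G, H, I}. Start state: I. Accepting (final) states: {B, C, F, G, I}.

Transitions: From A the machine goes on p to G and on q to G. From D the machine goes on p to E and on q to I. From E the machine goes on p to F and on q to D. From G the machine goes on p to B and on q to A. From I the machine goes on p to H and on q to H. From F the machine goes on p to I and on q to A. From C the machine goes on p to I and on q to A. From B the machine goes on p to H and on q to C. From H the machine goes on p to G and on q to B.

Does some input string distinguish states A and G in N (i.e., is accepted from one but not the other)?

Yes

Reachable states from the start: {A,B,C,G,H,I}. Unreachable: {D,E,F} — drop them.
Initial partition by acceptance: {B,C,G,I} | {A,H}.
Refine {B,C,G,I} on symbol p: members go to different blocks, giving {B,I} and {C,G}.
Split {B,I} by δ(·,q) → {B} and {I}.
Refine {A,H} on symbol q: members go to different blocks, giving {A} and {H}.
On input p, block {C,G} splits into {C} and {G}.
The partition is now stable with 6 blocks: {B} | {A} | {C} | {I} | {H} | {G}.
A and G end up in different blocks, so they are distinguishable. For instance, the string 'ε' is accepted from only G.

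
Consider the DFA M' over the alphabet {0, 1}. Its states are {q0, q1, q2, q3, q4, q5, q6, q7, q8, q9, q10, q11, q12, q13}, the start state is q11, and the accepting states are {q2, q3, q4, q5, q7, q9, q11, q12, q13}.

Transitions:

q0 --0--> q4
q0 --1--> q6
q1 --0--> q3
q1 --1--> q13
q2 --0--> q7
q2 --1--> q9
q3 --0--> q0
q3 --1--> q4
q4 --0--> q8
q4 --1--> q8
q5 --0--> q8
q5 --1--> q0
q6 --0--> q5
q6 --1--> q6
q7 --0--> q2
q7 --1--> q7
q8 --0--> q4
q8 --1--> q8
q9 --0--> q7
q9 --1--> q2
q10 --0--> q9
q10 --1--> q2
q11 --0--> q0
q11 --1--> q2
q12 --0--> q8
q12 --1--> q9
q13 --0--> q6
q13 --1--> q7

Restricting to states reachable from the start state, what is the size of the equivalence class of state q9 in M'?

First remove the unreachable states {q1,q3,q10,q12,q13}; 9 states remain.
Start with accepting vs non-accepting: {q2,q4,q5,q7,q9,q11} | {q0,q6,q8}.
On input 0, block {q2,q4,q5,q7,q9,q11} splits into {q2,q7,q9} and {q4,q5,q11}.
Refine {q4,q5,q11} on symbol 1: members go to different blocks, giving {q4,q5} and {q11}.
No further refinement is possible. Final partition (4 blocks): {q2,q7,q9} | {q0,q6,q8} | {q4,q5} | {q11}.
The equivalence class containing q9 is {q2,q7,q9}, of size 3.

3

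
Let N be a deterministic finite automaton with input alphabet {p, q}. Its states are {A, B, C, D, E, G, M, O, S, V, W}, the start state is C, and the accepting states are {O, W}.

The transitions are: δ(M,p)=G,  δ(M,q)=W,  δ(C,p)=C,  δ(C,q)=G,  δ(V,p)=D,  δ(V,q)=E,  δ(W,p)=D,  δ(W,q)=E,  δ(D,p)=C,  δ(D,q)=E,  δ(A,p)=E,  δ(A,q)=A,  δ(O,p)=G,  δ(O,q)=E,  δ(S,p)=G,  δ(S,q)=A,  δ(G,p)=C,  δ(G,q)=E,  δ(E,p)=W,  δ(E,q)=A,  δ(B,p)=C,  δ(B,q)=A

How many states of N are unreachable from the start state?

5

Starting at C and following transitions, the reachable set is {A, C, D, E, G, W}. That leaves B, M, O, S, V unreachable — 5 in total.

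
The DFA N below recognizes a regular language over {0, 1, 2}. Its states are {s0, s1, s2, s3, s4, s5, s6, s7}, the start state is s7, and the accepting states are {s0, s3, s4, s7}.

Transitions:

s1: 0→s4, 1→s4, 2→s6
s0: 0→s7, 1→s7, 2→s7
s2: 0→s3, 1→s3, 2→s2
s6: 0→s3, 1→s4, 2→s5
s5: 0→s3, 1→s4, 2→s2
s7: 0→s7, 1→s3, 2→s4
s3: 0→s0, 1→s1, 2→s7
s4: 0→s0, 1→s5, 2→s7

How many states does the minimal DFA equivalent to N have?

All states are reachable from the start state.
P0 = {s0,s3,s4,s7} | {s1,s2,s5,s6}.
Split {s0,s3,s4,s7} by δ(·,1) → {s0,s7} and {s3,s4}.
Refine {s0,s7} on symbol 1: members go to different blocks, giving {s0} and {s7}.
No further refinement is possible. Final partition (4 blocks): {s0} | {s1,s2,s5,s6} | {s3,s4} | {s7}.

4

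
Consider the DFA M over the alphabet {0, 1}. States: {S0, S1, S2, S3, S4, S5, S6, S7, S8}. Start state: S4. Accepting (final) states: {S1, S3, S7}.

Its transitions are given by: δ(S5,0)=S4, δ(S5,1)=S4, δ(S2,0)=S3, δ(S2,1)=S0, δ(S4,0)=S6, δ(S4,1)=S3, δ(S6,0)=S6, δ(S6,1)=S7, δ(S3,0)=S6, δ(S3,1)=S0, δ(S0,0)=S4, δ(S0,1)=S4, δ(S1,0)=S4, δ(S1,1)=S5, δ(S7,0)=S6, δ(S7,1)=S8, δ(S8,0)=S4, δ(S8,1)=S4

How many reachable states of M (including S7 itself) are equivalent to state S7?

First remove the unreachable states {S1,S2,S5}; 6 states remain.
P0 = {S3,S7} | {S0,S4,S6,S8}.
Refine {S0,S4,S6,S8} on symbol 1: members go to different blocks, giving {S0,S8} and {S4,S6}.
Stable partition: {S3,S7} | {S0,S8} | {S4,S6} — 3 equivalence classes.
The equivalence class containing S7 is {S3,S7}, of size 2.

2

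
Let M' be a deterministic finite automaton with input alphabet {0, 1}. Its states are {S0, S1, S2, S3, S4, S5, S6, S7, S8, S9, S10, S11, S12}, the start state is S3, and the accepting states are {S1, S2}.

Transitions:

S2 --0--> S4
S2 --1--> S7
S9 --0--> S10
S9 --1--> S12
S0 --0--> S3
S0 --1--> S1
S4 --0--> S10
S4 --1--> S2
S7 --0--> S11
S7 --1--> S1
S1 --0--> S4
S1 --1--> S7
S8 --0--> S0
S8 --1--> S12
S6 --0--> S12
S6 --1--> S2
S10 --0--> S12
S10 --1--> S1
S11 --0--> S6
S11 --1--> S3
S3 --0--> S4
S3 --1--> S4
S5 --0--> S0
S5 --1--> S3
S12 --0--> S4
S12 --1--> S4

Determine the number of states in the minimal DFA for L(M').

6

First remove the unreachable states {S0,S5,S8,S9}; 9 states remain.
Start with accepting vs non-accepting: {S1,S2} | {S3,S4,S6,S7,S10,S11,S12}.
Refine {S3,S4,S6,S7,S10,S11,S12} on symbol 1: members go to different blocks, giving {S4,S6,S7,S10} and {S3,S11,S12}.
Split {S4,S6,S7,S10} by δ(·,0) → {S6,S7,S10} and {S4}.
On input 0, block {S3,S11,S12} splits into {S3,S12} and {S11}.
Refine {S6,S7,S10} on symbol 0: members go to different blocks, giving {S6,S10} and {S7}.
No further refinement is possible. Final partition (6 blocks): {S1,S2} | {S6,S10} | {S3,S12} | {S4} | {S11} | {S7}.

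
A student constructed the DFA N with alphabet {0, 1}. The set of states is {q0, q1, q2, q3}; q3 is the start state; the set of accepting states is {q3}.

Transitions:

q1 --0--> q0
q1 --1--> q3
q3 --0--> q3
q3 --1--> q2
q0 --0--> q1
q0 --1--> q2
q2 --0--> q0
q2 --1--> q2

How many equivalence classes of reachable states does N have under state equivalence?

Every state is reachable, so we keep all 4.
Initial partition by acceptance: {q3} | {q0,q1,q2}.
On input 1, block {q0,q1,q2} splits into {q0,q2} and {q1}.
Refine {q0,q2} on symbol 0: members go to different blocks, giving {q0} and {q2}.
No further refinement is possible. Final partition (4 blocks): {q3} | {q0} | {q1} | {q2}.

4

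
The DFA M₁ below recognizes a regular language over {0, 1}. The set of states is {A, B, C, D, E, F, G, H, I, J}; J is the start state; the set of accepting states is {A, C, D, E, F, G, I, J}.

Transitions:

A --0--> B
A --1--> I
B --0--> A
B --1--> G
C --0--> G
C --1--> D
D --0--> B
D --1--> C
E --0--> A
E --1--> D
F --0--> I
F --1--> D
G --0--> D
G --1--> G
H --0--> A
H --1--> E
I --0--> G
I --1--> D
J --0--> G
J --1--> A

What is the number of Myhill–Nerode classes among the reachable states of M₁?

States {E,F,H} cannot be reached from the start state, so discard them.
Start with accepting vs non-accepting: {A,C,D,G,I,J} | {B}.
On input 0, block {A,C,D,G,I,J} splits into {C,G,I,J} and {A,D}.
Refine {C,G,I,J} on symbol 0: members go to different blocks, giving {C,I,J} and {G}.
The partition is now stable with 4 blocks: {C,I,J} | {B} | {A,D} | {G}.

4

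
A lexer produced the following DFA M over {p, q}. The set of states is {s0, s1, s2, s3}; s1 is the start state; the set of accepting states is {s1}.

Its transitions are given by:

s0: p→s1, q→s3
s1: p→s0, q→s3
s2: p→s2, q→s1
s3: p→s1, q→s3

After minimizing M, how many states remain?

2

Reachable states from the start: {s0,s1,s3}. Unreachable: {s2} — drop them.
Start with accepting vs non-accepting: {s1} | {s0,s3}.
The partition is now stable with 2 blocks: {s1} | {s0,s3}.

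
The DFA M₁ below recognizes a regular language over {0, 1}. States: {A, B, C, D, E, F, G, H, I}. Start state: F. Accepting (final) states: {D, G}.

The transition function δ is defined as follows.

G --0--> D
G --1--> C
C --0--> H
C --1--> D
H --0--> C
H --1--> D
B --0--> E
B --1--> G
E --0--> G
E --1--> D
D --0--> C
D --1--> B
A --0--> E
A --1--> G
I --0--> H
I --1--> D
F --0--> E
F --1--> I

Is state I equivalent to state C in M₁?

States {A} cannot be reached from the start state, so discard them.
Initial partition by acceptance: {D,G} | {B,C,E,F,H,I}.
On input 0, block {D,G} splits into {D} and {G}.
On input 0, block {B,C,E,F,H,I} splits into {B,C,F,H,I} and {E}.
Refine {B,C,F,H,I} on symbol 0: members go to different blocks, giving {C,H,I} and {B,F}.
Refine {B,F} on symbol 1: members go to different blocks, giving {B} and {F}.
The partition is now stable with 6 blocks: {D} | {C,H,I} | {G} | {E} | {B} | {F}.
I and C lie in the same block of the stable partition, so they are equivalent — no string distinguishes them.

Yes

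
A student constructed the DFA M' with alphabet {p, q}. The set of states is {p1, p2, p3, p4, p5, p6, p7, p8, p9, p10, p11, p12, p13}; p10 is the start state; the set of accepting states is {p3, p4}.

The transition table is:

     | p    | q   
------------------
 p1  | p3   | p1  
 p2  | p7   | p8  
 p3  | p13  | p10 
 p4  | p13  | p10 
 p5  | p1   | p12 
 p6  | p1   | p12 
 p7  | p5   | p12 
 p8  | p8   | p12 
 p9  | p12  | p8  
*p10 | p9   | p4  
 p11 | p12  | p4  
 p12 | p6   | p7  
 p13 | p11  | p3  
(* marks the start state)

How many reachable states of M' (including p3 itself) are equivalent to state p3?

Reachable states from the start: {p1,p3,p4,p5,p6,p7,p8,p9,p10,p11,p12,p13}. Unreachable: {p2} — drop them.
Initial partition by acceptance: {p3,p4} | {p1,p5,p6,p7,p8,p9,p10,p11,p12,p13}.
Refine {p1,p5,p6,p7,p8,p9,p10,p11,p12,p13} on symbol p: members go to different blocks, giving {p5,p6,p7,p8,p9,p10,p11,p12,p13} and {p1}.
On input p, block {p5,p6,p7,p8,p9,p10,p11,p12,p13} splits into {p7,p8,p9,p10,p11,p12,p13} and {p5,p6}.
Refine {p7,p8,p9,p10,p11,p12,p13} on symbol p: members go to different blocks, giving {p8,p9,p10,p11,p13} and {p7,p12}.
On input p, block {p8,p9,p10,p11,p13} splits into {p8,p10,p13} and {p9,p11}.
Refine {p8,p10,p13} on symbol p: members go to different blocks, giving {p10,p13} and {p8}.
On input q, block {p9,p11} splits into {p9} and {p11}.
On input p, block {p10,p13} splits into {p10} and {p13}.
The partition is now stable with 9 blocks: {p3,p4} | {p10} | {p1} | {p5,p6} | {p7,p12} | {p9} | {p8} | {p11} | {p13}.
The equivalence class containing p3 is {p3,p4}, of size 2.

2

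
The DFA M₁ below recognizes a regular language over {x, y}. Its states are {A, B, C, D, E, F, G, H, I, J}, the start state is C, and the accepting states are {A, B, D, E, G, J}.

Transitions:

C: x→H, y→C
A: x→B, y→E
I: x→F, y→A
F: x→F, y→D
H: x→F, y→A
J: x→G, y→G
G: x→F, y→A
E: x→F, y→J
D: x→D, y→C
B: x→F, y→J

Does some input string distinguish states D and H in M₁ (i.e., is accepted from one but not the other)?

Yes

First remove the unreachable states {I}; 9 states remain.
P0 = {A,B,D,E,G,J} | {C,F,H}.
Split {A,B,D,E,G,J} by δ(·,x) → {A,D,J} and {B,E,G}.
On input x, block {A,D,J} splits into {A,J} and {D}.
Refine {C,F,H} on symbol y: members go to different blocks, giving {C} and {F} and {H}.
Stable partition: {A,J} | {C} | {B,E,G} | {D} | {F} | {H} — 6 equivalence classes.
D and H end up in different blocks, so they are distinguishable. For instance, the string 'ε' is accepted from only D.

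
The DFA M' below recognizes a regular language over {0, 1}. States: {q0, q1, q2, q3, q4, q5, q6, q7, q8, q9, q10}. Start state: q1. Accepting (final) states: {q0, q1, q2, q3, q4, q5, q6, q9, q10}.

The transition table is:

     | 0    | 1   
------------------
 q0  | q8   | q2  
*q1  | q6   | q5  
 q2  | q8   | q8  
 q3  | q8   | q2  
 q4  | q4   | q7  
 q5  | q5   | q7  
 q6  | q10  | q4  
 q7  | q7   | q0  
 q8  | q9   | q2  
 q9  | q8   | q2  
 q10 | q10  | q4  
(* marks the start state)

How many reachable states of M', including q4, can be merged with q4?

States {q3} cannot be reached from the start state, so discard them.
P0 = {q0,q1,q2,q4,q5,q6,q9,q10} | {q7,q8}.
Split {q0,q1,q2,q4,q5,q6,q9,q10} by δ(·,0) → {q1,q4,q5,q6,q10} and {q0,q2,q9}.
Split {q1,q4,q5,q6,q10} by δ(·,1) → {q1,q6,q10} and {q4,q5}.
Refine {q7,q8} on symbol 0: members go to different blocks, giving {q7} and {q8}.
Split {q0,q2,q9} by δ(·,1) → {q0,q9} and {q2}.
Stable partition: {q1,q6,q10} | {q7} | {q0,q9} | {q4,q5} | {q8} | {q2} — 6 equivalence classes.
The equivalence class containing q4 is {q4,q5}, of size 2.

2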